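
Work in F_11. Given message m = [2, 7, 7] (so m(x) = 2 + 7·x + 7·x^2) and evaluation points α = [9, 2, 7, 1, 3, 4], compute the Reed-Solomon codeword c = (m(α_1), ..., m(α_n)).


c = [5, 0, 9, 5, 9, 10]

Message polynomial: m(x) = 2 + 7·x + 7·x^2 (mod 11).
For each evaluation point α_i, compute m(α_i) mod 11:
  α_1 = 9: Horner steps 7 → 4 → 5, so m(9) = 5.
  α_2 = 2: Horner steps 7 → 10 → 0, so m(2) = 0.
  α_3 = 7: Horner steps 7 → 1 → 9, so m(7) = 9.
  α_4 = 1: Horner steps 7 → 3 → 5, so m(1) = 5.
  α_5 = 3: Horner steps 7 → 6 → 9, so m(3) = 9.
  α_6 = 4: Horner steps 7 → 2 → 10, so m(4) = 10.
Codeword c = [5, 0, 9, 5, 9, 10] ∈ F_11^6.


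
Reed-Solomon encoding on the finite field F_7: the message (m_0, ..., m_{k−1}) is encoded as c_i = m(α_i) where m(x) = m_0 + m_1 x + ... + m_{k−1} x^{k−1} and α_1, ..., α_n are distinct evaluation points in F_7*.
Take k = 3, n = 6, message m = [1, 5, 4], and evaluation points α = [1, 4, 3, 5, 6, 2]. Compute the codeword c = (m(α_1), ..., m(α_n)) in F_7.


c = [3, 1, 3, 0, 0, 6]

Message polynomial: m(x) = 1 + 5·x + 4·x^2 (mod 7).
For each evaluation point α_i, compute m(α_i) mod 7:
  α_1 = 1: Horner steps 4 → 2 → 3, so m(1) = 3.
  α_2 = 4: Horner steps 4 → 0 → 1, so m(4) = 1.
  α_3 = 3: Horner steps 4 → 3 → 3, so m(3) = 3.
  α_4 = 5: Horner steps 4 → 4 → 0, so m(5) = 0.
  α_5 = 6: Horner steps 4 → 1 → 0, so m(6) = 0.
  α_6 = 2: Horner steps 4 → 6 → 6, so m(2) = 6.
Codeword c = [3, 1, 3, 0, 0, 6] ∈ F_7^6.


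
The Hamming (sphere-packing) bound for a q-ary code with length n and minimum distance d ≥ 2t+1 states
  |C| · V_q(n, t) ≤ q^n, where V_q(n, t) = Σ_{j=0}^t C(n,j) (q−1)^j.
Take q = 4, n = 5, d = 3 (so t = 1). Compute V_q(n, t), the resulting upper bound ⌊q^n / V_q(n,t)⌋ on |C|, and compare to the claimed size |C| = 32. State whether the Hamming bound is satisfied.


V_q(n, t) = 16, q^n = 1024, Hamming bound = 64, |C| = 32 ≤ bound (satisfied).

Step 1: Compute V_q(n, t) = Σ_{j=0}^1 C(n, j) (q−1)^j.
  j = 0: C(5,0)·(3)^0 = 1·1 = 1.
  j = 1: C(5,1)·(3)^1 = 5·3 = 15.
  V_q(n, t) = 1 + 15 = 16.
Step 2: q^n = 4^5 = 1024.
Step 3: Hamming bound ⌊q^n / V_q(n,t)⌋ = ⌊1024/16⌋ = 64.
Step 4: Compare |C| = 32 to 64: satisfied.
The claimed |C| lies below the Hamming bound.


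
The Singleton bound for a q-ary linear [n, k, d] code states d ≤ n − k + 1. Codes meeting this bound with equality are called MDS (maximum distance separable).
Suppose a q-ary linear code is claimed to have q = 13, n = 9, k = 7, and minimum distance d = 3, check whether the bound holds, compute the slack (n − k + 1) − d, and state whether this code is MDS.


Singleton RHS = n − k + 1 = 3, slack = 0, bound satisfied, MDS.

Singleton bound: d ≤ n − k + 1.
Here n = 9, k = 7, so n − k + 1 = 3.
Given d = 3, check d ≤ 3: YES.
Slack = (n − k + 1) − d = 0.
The code is MDS (slack = 0).
Description: the claimed parameters are [9, 7, 3]_13; such a code would be MDS (meets Singleton bound).


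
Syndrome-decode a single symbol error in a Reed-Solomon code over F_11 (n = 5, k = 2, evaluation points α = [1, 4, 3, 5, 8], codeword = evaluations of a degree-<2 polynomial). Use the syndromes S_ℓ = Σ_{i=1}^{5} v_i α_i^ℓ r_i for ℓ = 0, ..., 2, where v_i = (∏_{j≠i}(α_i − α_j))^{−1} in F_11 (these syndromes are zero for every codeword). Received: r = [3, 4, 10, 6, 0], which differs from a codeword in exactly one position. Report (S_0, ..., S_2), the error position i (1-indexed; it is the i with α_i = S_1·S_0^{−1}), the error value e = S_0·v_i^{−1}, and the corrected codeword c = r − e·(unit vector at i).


S = (7, 6, 2), error at position 2, error magnitude e = 7, c = [3, 8, 10, 6, 0].

Step 1: column multipliers v_i = (∏_{j≠i}(α_i − α_j))^{−1} mod 11.
  i = 1 (α = 1): (1−4)(1−3)(1−5)(1−8) = (−3)·(−2)·(−4)·(−7) = 168 ≡ 3, so v_1 = 3^{−1} = 4 (mod 11).
  i = 2 (α = 4): (4−1)(4−3)(4−5)(4−8) = 3·1·(−1)·(−4) = 12 ≡ 1, so v_2 = 1^{−1} = 1 (mod 11).
  i = 3 (α = 3): (3−1)(3−4)(3−5)(3−8) = 2·(−1)·(−2)·(−5) = −20 ≡ 2, so v_3 = 2^{−1} = 6 (mod 11).
  i = 4 (α = 5): (5−1)(5−4)(5−3)(5−8) = 4·1·2·(−3) = −24 ≡ 9, so v_4 = 9^{−1} = 5 (mod 11).
  i = 5 (α = 8): (8−1)(8−4)(8−3)(8−5) = 7·4·5·3 = 420 ≡ 2, so v_5 = 2^{−1} = 6 (mod 11).
  v = [4, 1, 6, 5, 6].
Step 2: syndromes of r = [3, 4, 10, 6, 0] (all sums mod 11).
  S_0 = Σ v_i r_i = 4·3 + 1·4 + 6·10 + 5·6 + 6·0 = 106 ≡ 7.
  S_1 = Σ v_i α_i r_i = 4·1·3 + 1·4·4 + 6·3·10 + 5·5·6 + 6·8·0 = 358 ≡ 6.
  α_i^2 mod 11 = [1, 5, 9, 3, 9].
  S_2 = Σ v_i α_i^2 r_i = 4·1·3 + 1·5·4 + 6·9·10 + 5·3·6 + 6·9·0 = 662 ≡ 2.
  S = (7, 6, 2) ≠ 0, so r is not a codeword (an error is present).
Step 3: locate the error. For a single error e at position i, S_ℓ = v_i·e·α_i^ℓ, so α_err = S_1/S_0.
  S_0^{−1} = 7^{−1} = 8 (mod 11), so α_err = 6·8 = 48 ≡ 4 = α_2. Error position i = 2.
  Consistency check: S_2/S_1 = 2·2 = 4 ≡ 4 = α_err ✓ (single-error assumption holds).
Step 4: error magnitude e = S_0/v_2 = S_0·∏_{j≠2}(α_2 − α_j) = 7·1 = 7 ≡ 7 (mod 11).
Step 5: correct position 2: c_2 = r_2 − e = 4 − 7 ≡ 8 (mod 11). Hence c = [3, 8, 10, 6, 0].
  Check: interpolating c through the α_i gives m(x) = 5 + 9·x (degree < 2) with m(α_i) = c_i for every i, so c is indeed a codeword.


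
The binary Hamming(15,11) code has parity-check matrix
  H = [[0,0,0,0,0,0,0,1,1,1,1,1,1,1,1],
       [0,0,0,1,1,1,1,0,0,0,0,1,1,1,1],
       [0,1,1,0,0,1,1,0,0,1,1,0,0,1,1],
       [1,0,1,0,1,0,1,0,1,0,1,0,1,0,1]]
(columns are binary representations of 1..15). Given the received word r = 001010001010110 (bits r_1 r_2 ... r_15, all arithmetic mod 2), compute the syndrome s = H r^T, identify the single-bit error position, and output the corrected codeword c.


s = (0, 1, 1, 1)^T, error position = 7, corrected codeword c = 001010101010110

Compute s = H r^T mod 2 one row at a time:
  s_1 = 0 + 1 + 0 + 1 + 0 + 1 + 1 + 0 = 4 ≡ 0 (mod 2).
  s_2 = 0 + 1 + 0 + 0 + 0 + 1 + 1 + 0 = 3 ≡ 1 (mod 2).
  s_3 = 0 + 1 + 0 + 0 + 0 + 1 + 1 + 0 = 3 ≡ 1 (mod 2).
  s_4 = 0 + 1 + 1 + 0 + 1 + 1 + 1 + 0 = 5 ≡ 1 (mod 2).
s = (0, 1, 1, 1)^T — this equals column 7 of H (binary 0111), so error is at position 7.
Correct: flip bit 7 of r = 001010001010110 to get c = 001010101010110.


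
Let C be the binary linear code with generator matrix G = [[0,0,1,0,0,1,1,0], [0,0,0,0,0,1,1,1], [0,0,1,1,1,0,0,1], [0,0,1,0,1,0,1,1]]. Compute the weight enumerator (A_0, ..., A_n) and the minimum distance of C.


Weight distribution: A_0 = 1, A_2 = 4, A_3 = 6, A_4 = 3, A_5 = 2. Minimum distance d = 2.

Enumerate all 2^4 = 16 messages m ∈ F_2^4.
For each, compute codeword c = mG in F_2^8, then tally its weight.
  m = 0000 → c = 00000000, weight = 0.
  m = 1000 → c = 00100110, weight = 3.
  m = 0100 → c = 00000111, weight = 3.
  m = 1100 → c = 00100001, weight = 2.
  m = 0010 → c = 00111001, weight = 4.
  m = 1010 → c = 00011111, weight = 5.
  m = 0110 → c = 00111110, weight = 5.
  m = 1110 → c = 00011000, weight = 2.
  m = 0001 → c = 00101011, weight = 4.
  m = 1001 → c = 00001101, weight = 3.
  m = 0101 → c = 00101100, weight = 3.
  m = 1101 → c = 00001010, weight = 2.
  m = 0011 → c = 00010010, weight = 2.
  m = 1011 → c = 00110100, weight = 3.
  m = 0111 → c = 00010101, weight = 3.
  m = 1111 → c = 00110011, weight = 4.
Tally weights:
  weight 0: 1 codewords.
  weight 2: 4 codewords.
  weight 3: 6 codewords.
  weight 4: 3 codewords.
  weight 5: 2 codewords.
Minimum distance d = smallest w > 0 with A_w > 0 = 2.
Sanity: Σ A_w = 16 = 2^4 = 16 ✓.


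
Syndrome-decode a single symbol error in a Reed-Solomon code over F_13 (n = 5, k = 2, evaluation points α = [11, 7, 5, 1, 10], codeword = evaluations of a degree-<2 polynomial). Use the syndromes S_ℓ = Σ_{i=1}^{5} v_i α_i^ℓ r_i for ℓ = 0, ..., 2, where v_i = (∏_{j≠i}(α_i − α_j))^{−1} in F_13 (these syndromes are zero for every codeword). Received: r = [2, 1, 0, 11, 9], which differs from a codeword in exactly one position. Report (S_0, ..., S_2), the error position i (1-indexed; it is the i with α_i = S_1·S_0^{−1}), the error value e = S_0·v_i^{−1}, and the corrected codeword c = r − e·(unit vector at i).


S = (2, 9, 8), error at position 1, error magnitude e = 12, c = [3, 1, 0, 11, 9].

Step 1: column multipliers v_i = (∏_{j≠i}(α_i − α_j))^{−1} mod 13.
  i = 1 (α = 11): (11−7)(11−5)(11−1)(11−10) = 4·6·10·1 = 240 ≡ 6, so v_1 = 6^{−1} = 11 (mod 13).
  i = 2 (α = 7): (7−11)(7−5)(7−1)(7−10) = (−4)·2·6·(−3) = 144 ≡ 1, so v_2 = 1^{−1} = 1 (mod 13).
  i = 3 (α = 5): (5−11)(5−7)(5−1)(5−10) = (−6)·(−2)·4·(−5) = −240 ≡ 7, so v_3 = 7^{−1} = 2 (mod 13).
  i = 4 (α = 1): (1−11)(1−7)(1−5)(1−10) = (−10)·(−6)·(−4)·(−9) = 2160 ≡ 2, so v_4 = 2^{−1} = 7 (mod 13).
  i = 5 (α = 10): (10−11)(10−7)(10−5)(10−1) = (−1)·3·5·9 = −135 ≡ 8, so v_5 = 8^{−1} = 5 (mod 13).
  v = [11, 1, 2, 7, 5].
Step 2: syndromes of r = [2, 1, 0, 11, 9] (all sums mod 13).
  S_0 = Σ v_i r_i = 11·2 + 1·1 + 2·0 + 7·11 + 5·9 = 145 ≡ 2.
  S_1 = Σ v_i α_i r_i = 11·11·2 + 1·7·1 + 2·5·0 + 7·1·11 + 5·10·9 = 776 ≡ 9.
  α_i^2 mod 13 = [4, 10, 12, 1, 9].
  S_2 = Σ v_i α_i^2 r_i = 11·4·2 + 1·10·1 + 2·12·0 + 7·1·11 + 5·9·9 = 580 ≡ 8.
  S = (2, 9, 8) ≠ 0, so r is not a codeword (an error is present).
Step 3: locate the error. For a single error e at position i, S_ℓ = v_i·e·α_i^ℓ, so α_err = S_1/S_0.
  S_0^{−1} = 2^{−1} = 7 (mod 13), so α_err = 9·7 = 63 ≡ 11 = α_1. Error position i = 1.
  Consistency check: S_2/S_1 = 8·3 = 24 ≡ 11 = α_err ✓ (single-error assumption holds).
Step 4: error magnitude e = S_0/v_1 = S_0·∏_{j≠1}(α_1 − α_j) = 2·6 = 12 ≡ 12 (mod 13).
Step 5: correct position 1: c_1 = r_1 − e = 2 − 12 ≡ 3 (mod 13). Hence c = [3, 1, 0, 11, 9].
  Check: interpolating c through the α_i gives m(x) = 4 + 7·x (degree < 2) with m(α_i) = c_i for every i, so c is indeed a codeword.


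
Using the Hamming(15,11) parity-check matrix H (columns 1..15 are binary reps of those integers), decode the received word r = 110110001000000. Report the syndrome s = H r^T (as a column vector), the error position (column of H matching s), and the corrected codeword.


s = (1, 0, 1, 1)^T, error position = 11, corrected codeword c = 110110001010000

Compute s = H r^T mod 2 one row at a time:
  s_1 = 0 + 1 + 0 + 0 + 0 + 0 + 0 + 0 = 1 ≡ 1 (mod 2).
  s_2 = 1 + 1 + 0 + 0 + 0 + 0 + 0 + 0 = 2 ≡ 0 (mod 2).
  s_3 = 1 + 0 + 0 + 0 + 0 + 0 + 0 + 0 = 1 ≡ 1 (mod 2).
  s_4 = 1 + 0 + 1 + 0 + 1 + 0 + 0 + 0 = 3 ≡ 1 (mod 2).
s = (1, 0, 1, 1)^T — this equals column 11 of H (binary 1011), so error is at position 11.
Correct: flip bit 11 of r = 110110001000000 to get c = 110110001010000.


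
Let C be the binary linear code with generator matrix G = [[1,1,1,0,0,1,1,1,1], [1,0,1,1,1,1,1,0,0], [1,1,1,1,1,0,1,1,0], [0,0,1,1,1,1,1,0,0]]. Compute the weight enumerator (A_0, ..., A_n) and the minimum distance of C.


Weight distribution: A_0 = 1, A_1 = 1, A_3 = 2, A_4 = 3, A_5 = 3, A_6 = 4, A_7 = 2. Minimum distance d = 1.

Enumerate all 2^4 = 16 messages m ∈ F_2^4.
For each, compute codeword c = mG in F_2^9, then tally its weight.
  m = 0000 → c = 000000000, weight = 0.
  m = 1000 → c = 111001111, weight = 7.
  m = 0100 → c = 101111100, weight = 6.
  m = 1100 → c = 010110011, weight = 5.
  m = 0010 → c = 111110110, weight = 7.
  m = 1010 → c = 000111001, weight = 4.
  m = 0110 → c = 010001010, weight = 3.
  m = 1110 → c = 101000101, weight = 4.
  m = 0001 → c = 001111100, weight = 5.
  m = 1001 → c = 110110011, weight = 6.
  m = 0101 → c = 100000000, weight = 1.
  m = 1101 → c = 011001111, weight = 6.
  m = 0011 → c = 110001010, weight = 4.
  m = 1011 → c = 001000101, weight = 3.
  m = 0111 → c = 011110110, weight = 6.
  m = 1111 → c = 100111001, weight = 5.
Tally weights:
  weight 0: 1 codewords.
  weight 1: 1 codewords.
  weight 3: 2 codewords.
  weight 4: 3 codewords.
  weight 5: 3 codewords.
  weight 6: 4 codewords.
  weight 7: 2 codewords.
Minimum distance d = smallest w > 0 with A_w > 0 = 1.
Sanity: Σ A_w = 16 = 2^4 = 16 ✓.


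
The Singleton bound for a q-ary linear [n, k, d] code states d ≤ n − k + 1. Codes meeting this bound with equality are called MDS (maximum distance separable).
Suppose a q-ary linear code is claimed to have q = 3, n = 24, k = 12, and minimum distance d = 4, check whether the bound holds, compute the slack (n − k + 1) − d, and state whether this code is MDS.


Singleton RHS = n − k + 1 = 13, slack = 9, bound satisfied, not MDS.

Singleton bound: d ≤ n − k + 1.
Here n = 24, k = 12, so n − k + 1 = 13.
Given d = 4, check d ≤ 13: YES.
Slack = (n − k + 1) − d = 9.
The code is NOT MDS (slack = 9 > 0).
Description: the claimed parameters are [24, 12, 4]_3; such a code would be non-MDS.


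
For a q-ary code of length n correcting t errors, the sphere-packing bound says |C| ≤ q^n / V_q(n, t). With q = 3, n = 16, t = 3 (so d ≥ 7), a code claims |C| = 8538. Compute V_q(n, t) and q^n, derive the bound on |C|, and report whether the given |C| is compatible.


V_q(n, t) = 4993, q^n = 43046721, Hamming bound = 8621, |C| = 8538 ≤ bound (satisfied).

Step 1: Compute V_q(n, t) = Σ_{j=0}^3 C(n, j) (q−1)^j.
  j = 0: C(16,0)·(2)^0 = 1·1 = 1.
  j = 1: C(16,1)·(2)^1 = 16·2 = 32.
  j = 2: C(16,2)·(2)^2 = 120·4 = 480.
  j = 3: C(16,3)·(2)^3 = 560·8 = 4480.
  V_q(n, t) = 1 + 32 + 480 + 4480 = 4993.
Step 2: q^n = 3^16 = 43046721.
Step 3: Hamming bound ⌊q^n / V_q(n,t)⌋ = ⌊43046721/4993⌋ = 8621.
Step 4: Compare |C| = 8538 to 8621: satisfied.
The claimed |C| lies below the Hamming bound.


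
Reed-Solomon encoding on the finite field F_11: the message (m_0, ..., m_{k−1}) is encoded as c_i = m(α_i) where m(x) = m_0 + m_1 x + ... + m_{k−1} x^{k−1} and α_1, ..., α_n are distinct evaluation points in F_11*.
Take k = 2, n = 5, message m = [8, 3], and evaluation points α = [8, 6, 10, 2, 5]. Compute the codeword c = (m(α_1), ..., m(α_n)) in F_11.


c = [10, 4, 5, 3, 1]

Message polynomial: m(x) = 8 + 3·x (mod 11).
For each evaluation point α_i, compute m(α_i) mod 11:
  α_1 = 8: Horner steps 3 → 10, so m(8) = 10.
  α_2 = 6: Horner steps 3 → 4, so m(6) = 4.
  α_3 = 10: Horner steps 3 → 5, so m(10) = 5.
  α_4 = 2: Horner steps 3 → 3, so m(2) = 3.
  α_5 = 5: Horner steps 3 → 1, so m(5) = 1.
Codeword c = [10, 4, 5, 3, 1] ∈ F_11^5.


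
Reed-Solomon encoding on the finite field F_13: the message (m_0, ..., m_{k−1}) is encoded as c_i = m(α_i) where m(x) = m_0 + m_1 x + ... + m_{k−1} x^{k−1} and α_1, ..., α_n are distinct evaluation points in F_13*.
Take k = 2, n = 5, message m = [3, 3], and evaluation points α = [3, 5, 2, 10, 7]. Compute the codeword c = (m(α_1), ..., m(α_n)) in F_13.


c = [12, 5, 9, 7, 11]

Message polynomial: m(x) = 3 + 3·x (mod 13).
For each evaluation point α_i, compute m(α_i) mod 13:
  α_1 = 3: Horner steps 3 → 12, so m(3) = 12.
  α_2 = 5: Horner steps 3 → 5, so m(5) = 5.
  α_3 = 2: Horner steps 3 → 9, so m(2) = 9.
  α_4 = 10: Horner steps 3 → 7, so m(10) = 7.
  α_5 = 7: Horner steps 3 → 11, so m(7) = 11.
Codeword c = [12, 5, 9, 7, 11] ∈ F_13^5.


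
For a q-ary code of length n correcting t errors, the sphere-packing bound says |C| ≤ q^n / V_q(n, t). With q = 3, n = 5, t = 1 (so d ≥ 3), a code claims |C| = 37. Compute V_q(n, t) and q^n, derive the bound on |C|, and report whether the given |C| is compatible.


V_q(n, t) = 11, q^n = 243, Hamming bound = 22, |C| = 37 > bound (violated).

Step 1: Compute V_q(n, t) = Σ_{j=0}^1 C(n, j) (q−1)^j.
  j = 0: C(5,0)·(2)^0 = 1·1 = 1.
  j = 1: C(5,1)·(2)^1 = 5·2 = 10.
  V_q(n, t) = 1 + 10 = 11.
Step 2: q^n = 3^5 = 243.
Step 3: Hamming bound ⌊q^n / V_q(n,t)⌋ = ⌊243/11⌋ = 22.
Step 4: Compare |C| = 37 to 22: violated.
The claimed |C| lies above the Hamming bound, so no 3-ary code of length 5 with d ≥ 3 can have 37 codewords.


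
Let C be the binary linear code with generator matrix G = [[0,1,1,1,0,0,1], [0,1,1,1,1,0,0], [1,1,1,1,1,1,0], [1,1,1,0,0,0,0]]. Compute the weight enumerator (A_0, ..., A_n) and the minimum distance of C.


Weight distribution: A_0 = 1, A_2 = 2, A_3 = 6, A_4 = 3, A_5 = 2, A_6 = 2. Minimum distance d = 2.

Enumerate all 2^4 = 16 messages m ∈ F_2^4.
For each, compute codeword c = mG in F_2^7, then tally its weight.
  m = 0000 → c = 0000000, weight = 0.
  m = 1000 → c = 0111001, weight = 4.
  m = 0100 → c = 0111100, weight = 4.
  m = 1100 → c = 0000101, weight = 2.
  m = 0010 → c = 1111110, weight = 6.
  m = 1010 → c = 1000111, weight = 4.
  m = 0110 → c = 1000010, weight = 2.
  m = 1110 → c = 1111011, weight = 6.
  m = 0001 → c = 1110000, weight = 3.
  m = 1001 → c = 1001001, weight = 3.
  m = 0101 → c = 1001100, weight = 3.
  m = 1101 → c = 1110101, weight = 5.
  m = 0011 → c = 0001110, weight = 3.
  m = 1011 → c = 0110111, weight = 5.
  m = 0111 → c = 0110010, weight = 3.
  m = 1111 → c = 0001011, weight = 3.
Tally weights:
  weight 0: 1 codewords.
  weight 2: 2 codewords.
  weight 3: 6 codewords.
  weight 4: 3 codewords.
  weight 5: 2 codewords.
  weight 6: 2 codewords.
Minimum distance d = smallest w > 0 with A_w > 0 = 2.
Sanity: Σ A_w = 16 = 2^4 = 16 ✓.


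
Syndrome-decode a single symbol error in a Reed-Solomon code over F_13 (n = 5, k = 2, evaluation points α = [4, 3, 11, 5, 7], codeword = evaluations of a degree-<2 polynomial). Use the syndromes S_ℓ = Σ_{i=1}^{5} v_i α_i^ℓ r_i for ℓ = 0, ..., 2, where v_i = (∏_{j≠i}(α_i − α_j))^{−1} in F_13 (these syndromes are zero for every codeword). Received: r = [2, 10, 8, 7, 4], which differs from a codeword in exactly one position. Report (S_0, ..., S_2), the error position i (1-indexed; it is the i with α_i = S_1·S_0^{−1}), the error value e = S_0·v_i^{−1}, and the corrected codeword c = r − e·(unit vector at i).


S = (2, 9, 8), error at position 3, error magnitude e = 10, c = [2, 10, 11, 7, 4].

Step 1: column multipliers v_i = (∏_{j≠i}(α_i − α_j))^{−1} mod 13.
  i = 1 (α = 4): (4−3)(4−11)(4−5)(4−7) = 1·(−7)·(−1)·(−3) = −21 ≡ 5, so v_1 = 5^{−1} = 8 (mod 13).
  i = 2 (α = 3): (3−4)(3−11)(3−5)(3−7) = (−1)·(−8)·(−2)·(−4) = 64 ≡ 12, so v_2 = 12^{−1} = 12 (mod 13).
  i = 3 (α = 11): (11−4)(11−3)(11−5)(11−7) = 7·8·6·4 = 1344 ≡ 5, so v_3 = 5^{−1} = 8 (mod 13).
  i = 4 (α = 5): (5−4)(5−3)(5−11)(5−7) = 1·2·(−6)·(−2) = 24 ≡ 11, so v_4 = 11^{−1} = 6 (mod 13).
  i = 5 (α = 7): (7−4)(7−3)(7−11)(7−5) = 3·4·(−4)·2 = −96 ≡ 8, so v_5 = 8^{−1} = 5 (mod 13).
  v = [8, 12, 8, 6, 5].
Step 2: syndromes of r = [2, 10, 8, 7, 4] (all sums mod 13).
  S_0 = Σ v_i r_i = 8·2 + 12·10 + 8·8 + 6·7 + 5·4 = 262 ≡ 2.
  S_1 = Σ v_i α_i r_i = 8·4·2 + 12·3·10 + 8·11·8 + 6·5·7 + 5·7·4 = 1478 ≡ 9.
  α_i^2 mod 13 = [3, 9, 4, 12, 10].
  S_2 = Σ v_i α_i^2 r_i = 8·3·2 + 12·9·10 + 8·4·8 + 6·12·7 + 5·10·4 = 2088 ≡ 8.
  S = (2, 9, 8) ≠ 0, so r is not a codeword (an error is present).
Step 3: locate the error. For a single error e at position i, S_ℓ = v_i·e·α_i^ℓ, so α_err = S_1/S_0.
  S_0^{−1} = 2^{−1} = 7 (mod 13), so α_err = 9·7 = 63 ≡ 11 = α_3. Error position i = 3.
  Consistency check: S_2/S_1 = 8·3 = 24 ≡ 11 = α_err ✓ (single-error assumption holds).
Step 4: error magnitude e = S_0/v_3 = S_0·∏_{j≠3}(α_3 − α_j) = 2·5 = 10 ≡ 10 (mod 13).
Step 5: correct position 3: c_3 = r_3 − e = 8 − 10 ≡ 11 (mod 13). Hence c = [2, 10, 11, 7, 4].
  Check: interpolating c through the α_i gives m(x) = 8 + 5·x (degree < 2) with m(α_i) = c_i for every i, so c is indeed a codeword.


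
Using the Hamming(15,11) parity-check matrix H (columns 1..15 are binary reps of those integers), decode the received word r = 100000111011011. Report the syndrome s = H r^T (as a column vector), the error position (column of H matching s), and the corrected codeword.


s = (0, 0, 0, 1)^T, error position = 1, corrected codeword c = 000000111011011

Compute s = H r^T mod 2 one row at a time:
  s_1 = 1 + 1 + 0 + 1 + 1 + 0 + 1 + 1 = 6 ≡ 0 (mod 2).
  s_2 = 0 + 0 + 0 + 1 + 1 + 0 + 1 + 1 = 4 ≡ 0 (mod 2).
  s_3 = 0 + 0 + 0 + 1 + 0 + 1 + 1 + 1 = 4 ≡ 0 (mod 2).
  s_4 = 1 + 0 + 0 + 1 + 1 + 1 + 0 + 1 = 5 ≡ 1 (mod 2).
s = (0, 0, 0, 1)^T — this equals column 1 of H (binary 0001), so error is at position 1.
Correct: flip bit 1 of r = 100000111011011 to get c = 000000111011011.


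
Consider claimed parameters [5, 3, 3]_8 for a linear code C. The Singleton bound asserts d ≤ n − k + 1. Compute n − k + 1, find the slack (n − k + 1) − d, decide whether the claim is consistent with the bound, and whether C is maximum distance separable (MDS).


Singleton RHS = n − k + 1 = 3, slack = 0, bound satisfied, MDS.

Singleton bound: d ≤ n − k + 1.
Here n = 5, k = 3, so n − k + 1 = 3.
Given d = 3, check d ≤ 3: YES.
Slack = (n − k + 1) − d = 0.
The code is MDS (slack = 0).
Description: the claimed parameters are [5, 3, 3]_8; such a code would be MDS (meets Singleton bound).


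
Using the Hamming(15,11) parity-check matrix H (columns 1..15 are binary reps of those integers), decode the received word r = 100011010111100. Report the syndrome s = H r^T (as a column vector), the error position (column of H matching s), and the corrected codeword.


s = (1, 0, 1, 0)^T, error position = 10, corrected codeword c = 100011010011100

Compute s = H r^T mod 2 one row at a time:
  s_1 = 1 + 0 + 1 + 1 + 1 + 1 + 0 + 0 = 5 ≡ 1 (mod 2).
  s_2 = 0 + 1 + 1 + 0 + 1 + 1 + 0 + 0 = 4 ≡ 0 (mod 2).
  s_3 = 0 + 0 + 1 + 0 + 1 + 1 + 0 + 0 = 3 ≡ 1 (mod 2).
  s_4 = 1 + 0 + 1 + 0 + 0 + 1 + 1 + 0 = 4 ≡ 0 (mod 2).
s = (1, 0, 1, 0)^T — this equals column 10 of H (binary 1010), so error is at position 10.
Correct: flip bit 10 of r = 100011010111100 to get c = 100011010011100.


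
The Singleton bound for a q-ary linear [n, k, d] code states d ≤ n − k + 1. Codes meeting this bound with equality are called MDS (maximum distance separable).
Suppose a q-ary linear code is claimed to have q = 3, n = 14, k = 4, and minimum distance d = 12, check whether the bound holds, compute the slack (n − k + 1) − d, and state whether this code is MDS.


Singleton RHS = n − k + 1 = 11, slack = -1, bound violated (no such code; not MDS).

Singleton bound: d ≤ n − k + 1.
Here n = 14, k = 4, so n − k + 1 = 11.
Given d = 12, check d ≤ 11: NO.
Slack = (n − k + 1) − d = -1.
The slack is negative: d = 12 exceeds n − k + 1 = 11 by 1, so the Singleton bound is violated and no linear [14, 4, 12]_3 code can exist. In particular it is not MDS (MDS requires d = n − k + 1 exactly).
Description: the claimed parameters are [14, 4, 12]_3; such a code would be impossible (violates the Singleton bound).


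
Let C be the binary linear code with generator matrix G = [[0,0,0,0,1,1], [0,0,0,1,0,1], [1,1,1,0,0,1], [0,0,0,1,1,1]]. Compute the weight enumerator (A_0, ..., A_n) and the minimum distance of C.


Weight distribution: A_0 = 1, A_1 = 3, A_2 = 3, A_3 = 2, A_4 = 3, A_5 = 3, A_6 = 1. Minimum distance d = 1.

Enumerate all 2^4 = 16 messages m ∈ F_2^4.
For each, compute codeword c = mG in F_2^6, then tally its weight.
  m = 0000 → c = 000000, weight = 0.
  m = 1000 → c = 000011, weight = 2.
  m = 0100 → c = 000101, weight = 2.
  m = 1100 → c = 000110, weight = 2.
  m = 0010 → c = 111001, weight = 4.
  m = 1010 → c = 111010, weight = 4.
  m = 0110 → c = 111100, weight = 4.
  m = 1110 → c = 111111, weight = 6.
  m = 0001 → c = 000111, weight = 3.
  m = 1001 → c = 000100, weight = 1.
  m = 0101 → c = 000010, weight = 1.
  m = 1101 → c = 000001, weight = 1.
  m = 0011 → c = 111110, weight = 5.
  m = 1011 → c = 111101, weight = 5.
  m = 0111 → c = 111011, weight = 5.
  m = 1111 → c = 111000, weight = 3.
Tally weights:
  weight 0: 1 codewords.
  weight 1: 3 codewords.
  weight 2: 3 codewords.
  weight 3: 2 codewords.
  weight 4: 3 codewords.
  weight 5: 3 codewords.
  weight 6: 1 codewords.
Minimum distance d = smallest w > 0 with A_w > 0 = 1.
Sanity: Σ A_w = 16 = 2^4 = 16 ✓.


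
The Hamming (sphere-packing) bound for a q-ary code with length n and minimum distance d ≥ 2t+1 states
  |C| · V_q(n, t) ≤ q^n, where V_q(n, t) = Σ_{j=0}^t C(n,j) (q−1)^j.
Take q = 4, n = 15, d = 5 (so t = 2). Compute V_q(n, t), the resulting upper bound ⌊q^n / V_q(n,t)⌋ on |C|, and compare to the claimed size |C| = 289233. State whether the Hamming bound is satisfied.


V_q(n, t) = 991, q^n = 1073741824, Hamming bound = 1083493, |C| = 289233 ≤ bound (satisfied).

Step 1: Compute V_q(n, t) = Σ_{j=0}^2 C(n, j) (q−1)^j.
  j = 0: C(15,0)·(3)^0 = 1·1 = 1.
  j = 1: C(15,1)·(3)^1 = 15·3 = 45.
  j = 2: C(15,2)·(3)^2 = 105·9 = 945.
  V_q(n, t) = 1 + 45 + 945 = 991.
Step 2: q^n = 4^15 = 1073741824.
Step 3: Hamming bound ⌊q^n / V_q(n,t)⌋ = ⌊1073741824/991⌋ = 1083493.
Step 4: Compare |C| = 289233 to 1083493: satisfied.
The claimed |C| lies below the Hamming bound.


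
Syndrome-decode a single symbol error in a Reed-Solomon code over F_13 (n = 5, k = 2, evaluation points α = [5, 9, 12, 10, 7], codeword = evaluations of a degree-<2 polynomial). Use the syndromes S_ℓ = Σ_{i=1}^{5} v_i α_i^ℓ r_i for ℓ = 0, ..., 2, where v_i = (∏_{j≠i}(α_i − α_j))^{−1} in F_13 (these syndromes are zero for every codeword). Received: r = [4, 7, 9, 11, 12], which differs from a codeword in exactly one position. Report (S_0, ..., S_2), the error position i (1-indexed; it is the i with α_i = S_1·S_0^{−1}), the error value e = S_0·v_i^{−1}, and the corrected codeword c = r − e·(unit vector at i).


S = (8, 5, 8), error at position 3, error magnitude e = 3, c = [4, 7, 6, 11, 12].

Step 1: column multipliers v_i = (∏_{j≠i}(α_i − α_j))^{−1} mod 13.
  i = 1 (α = 5): (5−9)(5−12)(5−10)(5−7) = (−4)·(−7)·(−5)·(−2) = 280 ≡ 7, so v_1 = 7^{−1} = 2 (mod 13).
  i = 2 (α = 9): (9−5)(9−12)(9−10)(9−7) = 4·(−3)·(−1)·2 = 24 ≡ 11, so v_2 = 11^{−1} = 6 (mod 13).
  i = 3 (α = 12): (12−5)(12−9)(12−10)(12−7) = 7·3·2·5 = 210 ≡ 2, so v_3 = 2^{−1} = 7 (mod 13).
  i = 4 (α = 10): (10−5)(10−9)(10−12)(10−7) = 5·1·(−2)·3 = −30 ≡ 9, so v_4 = 9^{−1} = 3 (mod 13).
  i = 5 (α = 7): (7−5)(7−9)(7−12)(7−10) = 2·(−2)·(−5)·(−3) = −60 ≡ 5, so v_5 = 5^{−1} = 8 (mod 13).
  v = [2, 6, 7, 3, 8].
Step 2: syndromes of r = [4, 7, 9, 11, 12] (all sums mod 13).
  S_0 = Σ v_i r_i = 2·4 + 6·7 + 7·9 + 3·11 + 8·12 = 242 ≡ 8.
  S_1 = Σ v_i α_i r_i = 2·5·4 + 6·9·7 + 7·12·9 + 3·10·11 + 8·7·12 = 2176 ≡ 5.
  α_i^2 mod 13 = [12, 3, 1, 9, 10].
  S_2 = Σ v_i α_i^2 r_i = 2·12·4 + 6·3·7 + 7·1·9 + 3·9·11 + 8·10·12 = 1542 ≡ 8.
  S = (8, 5, 8) ≠ 0, so r is not a codeword (an error is present).
Step 3: locate the error. For a single error e at position i, S_ℓ = v_i·e·α_i^ℓ, so α_err = S_1/S_0.
  S_0^{−1} = 8^{−1} = 5 (mod 13), so α_err = 5·5 = 25 ≡ 12 = α_3. Error position i = 3.
  Consistency check: S_2/S_1 = 8·8 = 64 ≡ 12 = α_err ✓ (single-error assumption holds).
Step 4: error magnitude e = S_0/v_3 = S_0·∏_{j≠3}(α_3 − α_j) = 8·2 = 16 ≡ 3 (mod 13).
Step 5: correct position 3: c_3 = r_3 − e = 9 − 3 ≡ 6 (mod 13). Hence c = [4, 7, 6, 11, 12].
  Check: interpolating c through the α_i gives m(x) = 10 + 4·x (degree < 2) with m(α_i) = c_i for every i, so c is indeed a codeword.


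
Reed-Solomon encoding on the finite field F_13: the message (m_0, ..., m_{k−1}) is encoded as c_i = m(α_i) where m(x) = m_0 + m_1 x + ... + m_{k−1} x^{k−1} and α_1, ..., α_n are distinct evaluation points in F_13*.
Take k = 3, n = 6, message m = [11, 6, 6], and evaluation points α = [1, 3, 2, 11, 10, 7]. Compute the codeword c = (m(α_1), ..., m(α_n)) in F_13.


c = [10, 5, 8, 10, 8, 9]

Message polynomial: m(x) = 11 + 6·x + 6·x^2 (mod 13).
For each evaluation point α_i, compute m(α_i) mod 13:
  α_1 = 1: Horner steps 6 → 12 → 10, so m(1) = 10.
  α_2 = 3: Horner steps 6 → 11 → 5, so m(3) = 5.
  α_3 = 2: Horner steps 6 → 5 → 8, so m(2) = 8.
  α_4 = 11: Horner steps 6 → 7 → 10, so m(11) = 10.
  α_5 = 10: Horner steps 6 → 1 → 8, so m(10) = 8.
  α_6 = 7: Horner steps 6 → 9 → 9, so m(7) = 9.
Codeword c = [10, 5, 8, 10, 8, 9] ∈ F_13^6.


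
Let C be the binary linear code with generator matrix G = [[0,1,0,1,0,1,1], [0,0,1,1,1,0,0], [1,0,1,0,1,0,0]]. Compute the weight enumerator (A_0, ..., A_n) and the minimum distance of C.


Weight distribution: A_0 = 1, A_2 = 1, A_3 = 2, A_4 = 2, A_5 = 1, A_7 = 1. Minimum distance d = 2.

Enumerate all 2^3 = 8 messages m ∈ F_2^3.
For each, compute codeword c = mG in F_2^7, then tally its weight.
  m = 000 → c = 0000000, weight = 0.
  m = 100 → c = 0101011, weight = 4.
  m = 010 → c = 0011100, weight = 3.
  m = 110 → c = 0110111, weight = 5.
  m = 001 → c = 1010100, weight = 3.
  m = 101 → c = 1111111, weight = 7.
  m = 011 → c = 1001000, weight = 2.
  m = 111 → c = 1100011, weight = 4.
Tally weights:
  weight 0: 1 codewords.
  weight 2: 1 codewords.
  weight 3: 2 codewords.
  weight 4: 2 codewords.
  weight 5: 1 codewords.
  weight 7: 1 codewords.
Minimum distance d = smallest w > 0 with A_w > 0 = 2.
Sanity: Σ A_w = 8 = 2^3 = 8 ✓.


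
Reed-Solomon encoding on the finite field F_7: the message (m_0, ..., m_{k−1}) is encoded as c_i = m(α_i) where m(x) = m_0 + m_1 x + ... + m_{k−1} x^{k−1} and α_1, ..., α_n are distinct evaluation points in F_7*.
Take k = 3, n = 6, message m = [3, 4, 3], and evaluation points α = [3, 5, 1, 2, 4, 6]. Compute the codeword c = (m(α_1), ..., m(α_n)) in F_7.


c = [0, 0, 3, 2, 4, 2]

Message polynomial: m(x) = 3 + 4·x + 3·x^2 (mod 7).
For each evaluation point α_i, compute m(α_i) mod 7:
  α_1 = 3: Horner steps 3 → 6 → 0, so m(3) = 0.
  α_2 = 5: Horner steps 3 → 5 → 0, so m(5) = 0.
  α_3 = 1: Horner steps 3 → 0 → 3, so m(1) = 3.
  α_4 = 2: Horner steps 3 → 3 → 2, so m(2) = 2.
  α_5 = 4: Horner steps 3 → 2 → 4, so m(4) = 4.
  α_6 = 6: Horner steps 3 → 1 → 2, so m(6) = 2.
Codeword c = [0, 0, 3, 2, 4, 2] ∈ F_7^6.


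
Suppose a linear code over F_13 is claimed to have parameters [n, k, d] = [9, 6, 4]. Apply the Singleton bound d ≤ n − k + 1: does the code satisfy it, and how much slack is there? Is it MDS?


Singleton RHS = n − k + 1 = 4, slack = 0, bound satisfied, MDS.

Singleton bound: d ≤ n − k + 1.
Here n = 9, k = 6, so n − k + 1 = 4.
Given d = 4, check d ≤ 4: YES.
Slack = (n − k + 1) − d = 0.
The code is MDS (slack = 0).
Description: the claimed parameters are [9, 6, 4]_13; such a code would be MDS (meets Singleton bound).


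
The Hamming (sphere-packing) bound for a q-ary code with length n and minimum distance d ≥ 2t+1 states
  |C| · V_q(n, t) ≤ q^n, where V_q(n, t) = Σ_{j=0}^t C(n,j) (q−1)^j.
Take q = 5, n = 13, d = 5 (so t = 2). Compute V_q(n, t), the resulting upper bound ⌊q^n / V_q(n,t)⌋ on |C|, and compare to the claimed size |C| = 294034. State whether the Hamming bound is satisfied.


V_q(n, t) = 1301, q^n = 1220703125, Hamming bound = 938280, |C| = 294034 ≤ bound (satisfied).

Step 1: Compute V_q(n, t) = Σ_{j=0}^2 C(n, j) (q−1)^j.
  j = 0: C(13,0)·(4)^0 = 1·1 = 1.
  j = 1: C(13,1)·(4)^1 = 13·4 = 52.
  j = 2: C(13,2)·(4)^2 = 78·16 = 1248.
  V_q(n, t) = 1 + 52 + 1248 = 1301.
Step 2: q^n = 5^13 = 1220703125.
Step 3: Hamming bound ⌊q^n / V_q(n,t)⌋ = ⌊1220703125/1301⌋ = 938280.
Step 4: Compare |C| = 294034 to 938280: satisfied.
The claimed |C| lies below the Hamming bound.


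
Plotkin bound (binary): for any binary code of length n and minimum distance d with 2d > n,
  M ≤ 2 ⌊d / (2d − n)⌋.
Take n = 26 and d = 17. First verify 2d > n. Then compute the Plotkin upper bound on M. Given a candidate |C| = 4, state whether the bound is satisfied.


Plotkin bound M ≤ 4; given |C| = 4 ≤ bound (satisfied).

Check applicability: 2d = 34, n = 26.
2d − n = 8 > 0, so Plotkin applies.
Compute d/(2d−n) = 17/8 ≈ 2.1250.
⌊d/(2d−n)⌋ = 2.
Plotkin bound: M ≤ 2·2 = 4.
Given |C| = 4, check: satisfied.
This |C| is at the Plotkin bound.


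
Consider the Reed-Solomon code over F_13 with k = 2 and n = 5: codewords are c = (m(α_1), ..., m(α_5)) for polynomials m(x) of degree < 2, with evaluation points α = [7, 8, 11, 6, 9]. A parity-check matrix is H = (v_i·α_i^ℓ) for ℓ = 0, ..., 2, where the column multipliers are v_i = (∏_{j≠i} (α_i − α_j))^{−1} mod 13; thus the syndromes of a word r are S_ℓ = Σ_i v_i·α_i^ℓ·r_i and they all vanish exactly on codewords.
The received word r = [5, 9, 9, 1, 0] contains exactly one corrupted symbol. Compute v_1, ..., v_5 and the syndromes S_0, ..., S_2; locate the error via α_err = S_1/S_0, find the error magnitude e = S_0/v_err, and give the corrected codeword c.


S = (9, 8, 10), error at position 3, error magnitude e = 1, c = [5, 9, 8, 1, 0].

Step 1: column multipliers v_i = (∏_{j≠i}(α_i − α_j))^{−1} mod 13.
  i = 1 (α = 7): (7−8)(7−11)(7−6)(7−9) = (−1)·(−4)·1·(−2) = −8 ≡ 5, so v_1 = 5^{−1} = 8 (mod 13).
  i = 2 (α = 8): (8−7)(8−11)(8−6)(8−9) = 1·(−3)·2·(−1) = 6 ≡ 6, so v_2 = 6^{−1} = 11 (mod 13).
  i = 3 (α = 11): (11−7)(11−8)(11−6)(11−9) = 4·3·5·2 = 120 ≡ 3, so v_3 = 3^{−1} = 9 (mod 13).
  i = 4 (α = 6): (6−7)(6−8)(6−11)(6−9) = (−1)·(−2)·(−5)·(−3) = 30 ≡ 4, so v_4 = 4^{−1} = 10 (mod 13).
  i = 5 (α = 9): (9−7)(9−8)(9−11)(9−6) = 2·1·(−2)·3 = −12 ≡ 1, so v_5 = 1^{−1} = 1 (mod 13).
  v = [8, 11, 9, 10, 1].
Step 2: syndromes of r = [5, 9, 9, 1, 0] (all sums mod 13).
  S_0 = Σ v_i r_i = 8·5 + 11·9 + 9·9 + 10·1 + 1·0 = 230 ≡ 9.
  S_1 = Σ v_i α_i r_i = 8·7·5 + 11·8·9 + 9·11·9 + 10·6·1 + 1·9·0 = 2023 ≡ 8.
  α_i^2 mod 13 = [10, 12, 4, 10, 3].
  S_2 = Σ v_i α_i^2 r_i = 8·10·5 + 11·12·9 + 9·4·9 + 10·10·1 + 1·3·0 = 2012 ≡ 10.
  S = (9, 8, 10) ≠ 0, so r is not a codeword (an error is present).
Step 3: locate the error. For a single error e at position i, S_ℓ = v_i·e·α_i^ℓ, so α_err = S_1/S_0.
  S_0^{−1} = 9^{−1} = 3 (mod 13), so α_err = 8·3 = 24 ≡ 11 = α_3. Error position i = 3.
  Consistency check: S_2/S_1 = 10·5 = 50 ≡ 11 = α_err ✓ (single-error assumption holds).
Step 4: error magnitude e = S_0/v_3 = S_0·∏_{j≠3}(α_3 − α_j) = 9·3 = 27 ≡ 1 (mod 13).
Step 5: correct position 3: c_3 = r_3 − e = 9 − 1 ≡ 8 (mod 13). Hence c = [5, 9, 8, 1, 0].
  Check: interpolating c through the α_i gives m(x) = 3 + 4·x (degree < 2) with m(α_i) = c_i for every i, so c is indeed a codeword.


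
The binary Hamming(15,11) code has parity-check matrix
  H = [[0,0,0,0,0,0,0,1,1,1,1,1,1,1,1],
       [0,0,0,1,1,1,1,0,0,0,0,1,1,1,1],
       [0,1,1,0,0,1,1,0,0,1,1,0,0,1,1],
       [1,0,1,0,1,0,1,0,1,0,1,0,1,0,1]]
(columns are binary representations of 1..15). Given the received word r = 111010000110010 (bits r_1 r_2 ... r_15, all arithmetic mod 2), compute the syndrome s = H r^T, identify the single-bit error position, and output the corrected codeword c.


s = (1, 0, 1, 0)^T, error position = 10, corrected codeword c = 111010000010010

Compute s = H r^T mod 2 one row at a time:
  s_1 = 0 + 0 + 1 + 1 + 0 + 0 + 1 + 0 = 3 ≡ 1 (mod 2).
  s_2 = 0 + 1 + 0 + 0 + 0 + 0 + 1 + 0 = 2 ≡ 0 (mod 2).
  s_3 = 1 + 1 + 0 + 0 + 1 + 1 + 1 + 0 = 5 ≡ 1 (mod 2).
  s_4 = 1 + 1 + 1 + 0 + 0 + 1 + 0 + 0 = 4 ≡ 0 (mod 2).
s = (1, 0, 1, 0)^T — this equals column 10 of H (binary 1010), so error is at position 10.
Correct: flip bit 10 of r = 111010000110010 to get c = 111010000010010.


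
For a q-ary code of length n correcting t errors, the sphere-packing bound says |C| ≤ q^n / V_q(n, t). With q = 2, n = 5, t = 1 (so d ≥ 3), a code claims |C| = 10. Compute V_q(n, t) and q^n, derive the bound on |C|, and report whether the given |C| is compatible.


V_q(n, t) = 6, q^n = 32, Hamming bound = 5, |C| = 10 > bound (violated).

Step 1: Compute V_q(n, t) = Σ_{j=0}^1 C(n, j) (q−1)^j.
  j = 0: C(5,0)·(1)^0 = 1·1 = 1.
  j = 1: C(5,1)·(1)^1 = 5·1 = 5.
  V_q(n, t) = 1 + 5 = 6.
Step 2: q^n = 2^5 = 32.
Step 3: Hamming bound ⌊q^n / V_q(n,t)⌋ = ⌊32/6⌋ = 5.
Step 4: Compare |C| = 10 to 5: violated.
The claimed |C| lies above the Hamming bound, so no 2-ary code of length 5 with d ≥ 3 can have 10 codewords.


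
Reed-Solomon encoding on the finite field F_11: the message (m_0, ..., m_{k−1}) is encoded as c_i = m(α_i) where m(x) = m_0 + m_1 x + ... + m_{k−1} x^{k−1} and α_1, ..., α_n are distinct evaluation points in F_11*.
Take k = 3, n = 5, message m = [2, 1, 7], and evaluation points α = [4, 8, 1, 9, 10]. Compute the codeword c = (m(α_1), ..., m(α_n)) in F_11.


c = [8, 7, 10, 6, 8]

Message polynomial: m(x) = 2 + 1·x + 7·x^2 (mod 11).
For each evaluation point α_i, compute m(α_i) mod 11:
  α_1 = 4: Horner steps 7 → 7 → 8, so m(4) = 8.
  α_2 = 8: Horner steps 7 → 2 → 7, so m(8) = 7.
  α_3 = 1: Horner steps 7 → 8 → 10, so m(1) = 10.
  α_4 = 9: Horner steps 7 → 9 → 6, so m(9) = 6.
  α_5 = 10: Horner steps 7 → 5 → 8, so m(10) = 8.
Codeword c = [8, 7, 10, 6, 8] ∈ F_11^5.


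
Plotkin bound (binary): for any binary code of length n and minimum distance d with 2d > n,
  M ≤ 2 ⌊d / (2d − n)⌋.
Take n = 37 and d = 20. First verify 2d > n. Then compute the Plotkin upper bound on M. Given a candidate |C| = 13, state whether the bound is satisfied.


Plotkin bound M ≤ 12; given |C| = 13 > bound (violated).

Check applicability: 2d = 40, n = 37.
2d − n = 3 > 0, so Plotkin applies.
Compute d/(2d−n) = 20/3 ≈ 6.6667.
⌊d/(2d−n)⌋ = 6.
Plotkin bound: M ≤ 2·6 = 12.
Given |C| = 13, check: VIOLATED.
This |C| is above the Plotkin bound, so no binary code with n = 37, d = 20 and 13 codewords exists.


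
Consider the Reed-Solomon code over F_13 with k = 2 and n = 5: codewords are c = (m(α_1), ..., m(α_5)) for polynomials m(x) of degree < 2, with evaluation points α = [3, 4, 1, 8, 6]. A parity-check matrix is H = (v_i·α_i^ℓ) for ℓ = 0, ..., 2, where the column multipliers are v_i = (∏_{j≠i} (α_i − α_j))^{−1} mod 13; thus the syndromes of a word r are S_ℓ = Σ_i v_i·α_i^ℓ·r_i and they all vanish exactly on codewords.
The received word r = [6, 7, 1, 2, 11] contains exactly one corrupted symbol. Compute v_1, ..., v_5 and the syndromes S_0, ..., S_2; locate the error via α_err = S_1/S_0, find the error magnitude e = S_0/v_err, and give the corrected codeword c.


S = (3, 9, 1), error at position 1, error magnitude e = 1, c = [5, 7, 1, 2, 11].

Step 1: column multipliers v_i = (∏_{j≠i}(α_i − α_j))^{−1} mod 13.
  i = 1 (α = 3): (3−4)(3−1)(3−8)(3−6) = (−1)·2·(−5)·(−3) = −30 ≡ 9, so v_1 = 9^{−1} = 3 (mod 13).
  i = 2 (α = 4): (4−3)(4−1)(4−8)(4−6) = 1·3·(−4)·(−2) = 24 ≡ 11, so v_2 = 11^{−1} = 6 (mod 13).
  i = 3 (α = 1): (1−3)(1−4)(1−8)(1−6) = (−2)·(−3)·(−7)·(−5) = 210 ≡ 2, so v_3 = 2^{−1} = 7 (mod 13).
  i = 4 (α = 8): (8−3)(8−4)(8−1)(8−6) = 5·4·7·2 = 280 ≡ 7, so v_4 = 7^{−1} = 2 (mod 13).
  i = 5 (α = 6): (6−3)(6−4)(6−1)(6−8) = 3·2·5·(−2) = −60 ≡ 5, so v_5 = 5^{−1} = 8 (mod 13).
  v = [3, 6, 7, 2, 8].
Step 2: syndromes of r = [6, 7, 1, 2, 11] (all sums mod 13).
  S_0 = Σ v_i r_i = 3·6 + 6·7 + 7·1 + 2·2 + 8·11 = 159 ≡ 3.
  S_1 = Σ v_i α_i r_i = 3·3·6 + 6·4·7 + 7·1·1 + 2·8·2 + 8·6·11 = 789 ≡ 9.
  α_i^2 mod 13 = [9, 3, 1, 12, 10].
  S_2 = Σ v_i α_i^2 r_i = 3·9·6 + 6·3·7 + 7·1·1 + 2·12·2 + 8·10·11 = 1223 ≡ 1.
  S = (3, 9, 1) ≠ 0, so r is not a codeword (an error is present).
Step 3: locate the error. For a single error e at position i, S_ℓ = v_i·e·α_i^ℓ, so α_err = S_1/S_0.
  S_0^{−1} = 3^{−1} = 9 (mod 13), so α_err = 9·9 = 81 ≡ 3 = α_1. Error position i = 1.
  Consistency check: S_2/S_1 = 1·3 = 3 ≡ 3 = α_err ✓ (single-error assumption holds).
Step 4: error magnitude e = S_0/v_1 = S_0·∏_{j≠1}(α_1 − α_j) = 3·9 = 27 ≡ 1 (mod 13).
Step 5: correct position 1: c_1 = r_1 − e = 6 − 1 ≡ 5 (mod 13). Hence c = [5, 7, 1, 2, 11].
  Check: interpolating c through the α_i gives m(x) = 12 + 2·x (degree < 2) with m(α_i) = c_i for every i, so c is indeed a codeword.
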